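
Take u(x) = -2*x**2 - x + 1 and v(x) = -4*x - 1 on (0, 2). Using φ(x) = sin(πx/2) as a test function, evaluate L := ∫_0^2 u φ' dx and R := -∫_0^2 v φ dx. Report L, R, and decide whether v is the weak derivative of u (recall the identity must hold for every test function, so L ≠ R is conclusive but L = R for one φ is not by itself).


LHS = 20/π, RHS = 20/π. Yes, v = u' weakly.

u(x) = -2*x**2 - x + 1, classical derivative u'(x) = -4*x - 1.
φ(x) = sin(πx/2), so φ'(x) = π*cos(π*x/2)/2.
Note φ(0) = φ(2) = 0, so the boundary term u·φ vanishes.
LHS = ∫_0^2 u(x) φ'(x) dx = ∫_0^2 (-π*x^2*cos(π*x/2) - π*x*cos(π*x/2)/2 + π*cos(π*x/2)/2) dx. Term by term:
  ∫_0^2 π*cos(π*x/2)/2 dx = 0;  ∫_0^2 -π*x^2*cos(π*x/2) dx = 16/π;  ∫_0^2 -π*x*cos(π*x/2)/2 dx = 4/π.
Sum: 0 + 16/π + 4/π = 20/π.
So LHS = 20/π.
∫_0^2 v(x) φ(x) dx = ∫_0^2 (-4*x*sin(π*x/2) - sin(π*x/2)) dx. Term by term:
  ∫_0^2 -sin(π*x/2) dx = -4/π;  ∫_0^2 -4*x*sin(π*x/2) dx = -16/π.
Sum: -4/π − 16/π = -20/π.
So RHS = -∫_0^2 v(x) φ(x) dx = 20/π.
LHS = RHS, so the identity holds for this test φ.
Moreover u is smooth here and v(x) = u'(x) = -4*x - 1 pointwise, so the identity holds for every test function. Hence v is the weak derivative of u.


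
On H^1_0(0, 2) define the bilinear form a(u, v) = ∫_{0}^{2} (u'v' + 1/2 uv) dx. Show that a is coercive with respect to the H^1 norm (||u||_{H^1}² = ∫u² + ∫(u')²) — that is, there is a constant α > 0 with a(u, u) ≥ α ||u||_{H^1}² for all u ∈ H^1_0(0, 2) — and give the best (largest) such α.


α = (2 + π^2)/(4 + π^2)

Coercivity of a(·,·) on H^1_0(0, 2) means a(u, u) ≥ α ||u||_{H^1}² for every u ∈ H^1_0.
The interval has length L = 2, and Poincaré/coercivity depend only on L. Here a(u, u) = ∫(u')² + (1/2)·∫u².
Here 0 < c = 1/2 < 1. The condition a(u,u) ≥ α||u||_{H^1}² reads (1−α)∫(u')² ≥ (α−c)∫u². Any admissible α is ≤ 1 (rapidly oscillating u have ∫u²/∫(u')² → 0), and α = 1 would force 0 ≥ (1−c)∫u², impossible since c < 1; so 1−α > 0. By the sharp Poincaré inequality on H^1_0 of an interval of length L, ∫(u')² ≥ (π/L)²∫u² with equality for the first sine mode sin(π(x−x₀)/L) (x₀ the left endpoint), so the inequality holds for all u iff (1−α)(π/L)² ≥ α − c, i.e. α ≤ ((π/L)² + c)/((π/L)² + 1) = (1 + c(L/π)²)/(1 + (L/π)²). With (π/L)² = π^2/4 and c = 1/2, the largest admissible constant is α = ((π/L)² + c)/((π/L)² + 1).
Simplifying, α = (2 + π^2)/(4 + π^2).


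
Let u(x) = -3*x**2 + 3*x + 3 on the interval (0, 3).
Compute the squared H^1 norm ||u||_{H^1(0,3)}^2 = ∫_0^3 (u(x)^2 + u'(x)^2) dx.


||u||_{H^1}^2 = 2889/10

The H^1 norm (squared) on an interval (0, L) is
  ||u||_{H^1}^2 = ∫_0^L u(x)^2 dx + ∫_0^L u'(x)^2 dx.
Compute u'(x) = 3 - 6*x.
Then u(x)^2 = 9*x**4 - 18*x**3 - 9*x**2 + 18*x + 9 and u'(x)^2 = 36*x**2 - 36*x + 9.
Integrate each monomial from 0 to 3 using ∫_0^3 c·x^n dx = c·3^(n+1)/(n+1):
  ∫_0^3 u(x)^2 dx = ∫_0^3 (9*x^4 - 18*x^3 - 9*x^2 + 18*x + 9) dx. Term by term:
    ∫_0^3 9*x^4 dx = 2187/5;  ∫_0^3 -18*x^3 dx = -729/2;  ∫_0^3 -9*x^2 dx = -81;
    ∫_0^3 18*x dx = 81;  ∫_0^3 9 dx = 27.
  Sum: 2187/5 − 729/2 − 81 + 81 + 27 = 999/10.
  ∫_0^3 u'(x)^2 dx = ∫_0^3 (36*x^2 - 36*x + 9) dx. Term by term:
    ∫_0^3 36*x^2 dx = 324;  ∫_0^3 -36*x dx = -162;  ∫_0^3 9 dx = 27.
  Sum: 324 − 162 + 27 = 189.
Adding: ||u||_{H^1}^2 = 999/10 + 189 = 2889/10.


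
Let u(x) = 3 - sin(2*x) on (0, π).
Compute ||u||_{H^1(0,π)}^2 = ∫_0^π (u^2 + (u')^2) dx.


||u||_{H^1(0,π)}^2 = 23*π/2

u'(x) = -2*cos(2*x).
Expand u² and (u')² and integrate term by term on (0, π), using: for integers n ≥ 1, ∫_0^π sin²(nx) dx = ∫_0^π cos²(nx) dx = π/2; for n ≠ n', ∫_0^π sin(nx)sin(n'x) dx = ∫_0^π cos(nx)cos(n'x) dx = 0; and by product-to-sum, ∫_0^π sin(nx)cos(n'x) dx = ½∫_0^π [sin((n+n')x) + sin((n−n')x)] dx, which is 0 when n+n' is even and 2n/(n²−n'²) when n+n' is odd (it need not vanish on (0, π)). For the constant mode: ∫_0^π 1 dx = π, ∫_0^π cos(nx) dx = 0, ∫_0^π sin(nx) dx = (1−(−1)^n)/n.
  u² squared terms: (3)²·∫1 dx = 9·π = 9*π;  (-1)²·∫sin(2x)² dx = 1·π/2 = π/2.
  u² cross terms: 2·(3)·(-1)·∫1·sin(2x) dx = -6·(0) = 0.
  So ∫_0^π u² dx = 9*π + π/2 + 0 = 19*π/2.
  (u')² squared terms: (-2)²·∫cos(2x)² dx = 4·π/2 = 2*π.
  So ∫_0^π (u')² dx = 2*π.
||u||_{H^1}^2 = (19*π/2) + (2*π) = 23*π/2.


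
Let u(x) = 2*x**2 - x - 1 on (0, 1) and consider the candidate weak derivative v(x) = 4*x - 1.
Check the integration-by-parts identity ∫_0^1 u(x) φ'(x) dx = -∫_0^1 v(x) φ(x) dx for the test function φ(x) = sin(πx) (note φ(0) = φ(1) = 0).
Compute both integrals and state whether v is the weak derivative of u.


LHS = -2/π, RHS = -2/π. Yes, v = u' weakly.

u(x) = 2*x**2 - x - 1, classical derivative u'(x) = 4*x - 1.
φ(x) = sin(πx), so φ'(x) = π*cos(π*x).
Note φ(0) = φ(1) = 0, so the boundary term u·φ vanishes.
LHS = ∫_0^1 u(x) φ'(x) dx = ∫_0^1 (2*π*x^2*cos(π*x) - π*x*cos(π*x) - π*cos(π*x)) dx. Term by term:
  ∫_0^1 -π*cos(π*x) dx = 0;  ∫_0^1 -π*x*cos(π*x) dx = 2/π;  ∫_0^1 2*π*x^2*cos(π*x) dx = -4/π.
Sum: 0 + 2/π − 4/π = -2/π.
So LHS = -2/π.
∫_0^1 v(x) φ(x) dx = ∫_0^1 (4*x*sin(π*x) - sin(π*x)) dx. Term by term:
  ∫_0^1 -sin(π*x) dx = -2/π;  ∫_0^1 4*x*sin(π*x) dx = 4/π.
Sum: -2/π + 4/π = 2/π.
So RHS = -∫_0^1 v(x) φ(x) dx = -2/π.
LHS = RHS, so the identity holds for this test φ.
Moreover u is smooth here and v(x) = u'(x) = 4*x - 1 pointwise, so the identity holds for every test function. Hence v is the weak derivative of u.


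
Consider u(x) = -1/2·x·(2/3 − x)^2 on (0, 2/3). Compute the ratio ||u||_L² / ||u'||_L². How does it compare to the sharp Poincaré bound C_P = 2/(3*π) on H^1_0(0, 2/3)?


||u||_L² / ||u'||_L² = sqrt(14)/21 < C_P = 2/(3*π).

u(x) = -1/2·x·(2/3 − x)^2, so u'(x) = (2 - 9*x)*(3*x - 2)/18.
u(x) = -1/2·x·(2/3 − x)^2 vanishes at x = 0 and x = 2/3, so u ∈ H^1_0(0, 2/3). Differentiate via the product rule and integrate the resulting polynomials term by term.
  ∫_0^2/3 u² dx = ∫_0^2/3 (x^6/4 - 2*x^5/3 + 2*x^4/3 - 8*x^3/27 + 4*x^2/81) dx. Term by term:
    ∫_0^2/3 x^6/4 dx = 32/15309;  ∫_0^2/3 -2*x^5/3 dx = -64/6561;  ∫_0^2/3 2*x^4/3 dx = 64/3645;
    ∫_0^2/3 -8*x^3/27 dx = -32/2187;  ∫_0^2/3 4*x^2/81 dx = 32/6561.
  Sum: 32/15309 − 64/6561 + 64/3645 − 32/2187 + 32/6561 = 32/229635.
  ∫_0^2/3 (u')² dx = ∫_0^2/3 (9*x^4/4 - 4*x^3 + 22*x^2/9 - 16*x/27 + 4/81) dx. Term by term:
    ∫_0^2/3 9*x^4/4 dx = 8/135;  ∫_0^2/3 -4*x^3 dx = -16/81;  ∫_0^2/3 22*x^2/9 dx = 176/729;
    ∫_0^2/3 -16*x/27 dx = -32/243;  ∫_0^2/3 4/81 dx = 8/243.
  Sum: 8/135 − 16/81 + 176/729 − 32/243 + 8/243 = 16/3645.
∫_0^2/3 u² dx = 32/229635, so ||u||_L² = 4*sqrt(70)/2835.
∫_0^2/3 (u')² dx = 16/3645, so ||u'||_L² = 4*sqrt(5)/135.
Ratio ||u||_L² / ||u'||_L² = sqrt(14)/21.
Sharp Poincaré constant on H^1_0(0, 2/3) is C_P = L/π = 2/(3*π), achieved by sin(3*π/2·x).
A polynomial bump cannot attain the sharp Poincaré constant (only the first sine eigenfunction does), so the ratio is strictly less than C_P, consistent with ||u||_L² ≤ C_P ||u'||_L².


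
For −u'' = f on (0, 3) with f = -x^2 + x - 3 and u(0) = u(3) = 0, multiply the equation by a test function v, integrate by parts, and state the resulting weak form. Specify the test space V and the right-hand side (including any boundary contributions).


V = H^1_0(0, 3) (so v(0) = v(3) = 0); weak form: ∫_0^3 u'v' dx = ∫_0^3 (-x^2 + x - 3) v dx for all v ∈ V.

Multiply both sides by a test function v and integrate from 0 to 3:
  ∫_0^3 −u''(x) v(x) dx = ∫_0^3 f(x) v(x) dx.
Integrate the LHS by parts once:
  ∫_0^3 −u'' v dx = −[u'(x) v(x)]_0^3 + ∫_0^3 u'(x) v'(x) dx.
Thus ∫_0^3 u'(x) v'(x) dx = ∫_0^3 f(x) v(x) dx + [u'(x) v(x)]_0^3.
Choose V so that boundary terms are either known or forced to vanish.
u is Dirichlet: u(0) = u(3) = 0. Let V = H^1_0(0, 3); then v(0) = v(3) = 0, and [u' v]_0^3 = 0.
Weak formulation: find u (satisfying any essential BC) such that ∫_0^3 u'(x) v'(x) dx = ∫_0^3 f v dx for all v ∈ V.
Substituting f(x) = -x^2 + x - 3, the right-hand side is ∫_0^3 (-x^2 + x - 3) v dx.


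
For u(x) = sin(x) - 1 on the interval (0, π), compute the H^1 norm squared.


||u||_{H^1(0,π)}^2 = -4 + 2*π

u'(x) = cos(x).
Expand u² and (u')² and integrate term by term on (0, π), using: for integers n ≥ 1, ∫_0^π sin²(nx) dx = ∫_0^π cos²(nx) dx = π/2; for n ≠ n', ∫_0^π sin(nx)sin(n'x) dx = ∫_0^π cos(nx)cos(n'x) dx = 0; and by product-to-sum, ∫_0^π sin(nx)cos(n'x) dx = ½∫_0^π [sin((n+n')x) + sin((n−n')x)] dx, which is 0 when n+n' is even and 2n/(n²−n'²) when n+n' is odd (it need not vanish on (0, π)). For the constant mode: ∫_0^π 1 dx = π, ∫_0^π cos(nx) dx = 0, ∫_0^π sin(nx) dx = (1−(−1)^n)/n.
  u² squared terms: (-1)²·∫1 dx = 1·π = π;  (1)²·∫sin(x)² dx = 1·π/2 = π/2.
  u² cross terms: 2·(-1)·(1)·∫1·sin(x) dx = -2·(2) = -4.
  So ∫_0^π u² dx = π + π/2 − 4 = -4 + 3*π/2.
  (u')² squared terms: (1)²·∫cos(x)² dx = 1·π/2 = π/2.
  So ∫_0^π (u')² dx = π/2.
||u||_{H^1}^2 = (-4 + 3*π/2) + (π/2) = -4 + 2*π.


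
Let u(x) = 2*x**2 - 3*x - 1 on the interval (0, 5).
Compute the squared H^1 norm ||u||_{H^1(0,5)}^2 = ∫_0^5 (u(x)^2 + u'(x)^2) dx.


||u||_{H^1}^2 = 1325

The H^1 norm (squared) on an interval (0, L) is
  ||u||_{H^1}^2 = ∫_0^L u(x)^2 dx + ∫_0^L u'(x)^2 dx.
Compute u'(x) = 4*x - 3.
Then u(x)^2 = 4*x**4 - 12*x**3 + 5*x**2 + 6*x + 1 and u'(x)^2 = 16*x**2 - 24*x + 9.
Integrate each monomial from 0 to 5 using ∫_0^5 c·x^n dx = c·5^(n+1)/(n+1):
  ∫_0^5 u(x)^2 dx = ∫_0^5 (4*x^4 - 12*x^3 + 5*x^2 + 6*x + 1) dx. Term by term:
    ∫_0^5 4*x^4 dx = 2500;  ∫_0^5 -12*x^3 dx = -1875;  ∫_0^5 5*x^2 dx = 625/3;
    ∫_0^5 6*x dx = 75;  ∫_0^5 1 dx = 5.
  Sum: 2500 − 1875 + 625/3 + 75 + 5 = 2740/3.
  ∫_0^5 u'(x)^2 dx = ∫_0^5 (16*x^2 - 24*x + 9) dx. Term by term:
    ∫_0^5 16*x^2 dx = 2000/3;  ∫_0^5 -24*x dx = -300;  ∫_0^5 9 dx = 45.
  Sum: 2000/3 − 300 + 45 = 1235/3.
Adding: ||u||_{H^1}^2 = 2740/3 + 1235/3 = 1325.


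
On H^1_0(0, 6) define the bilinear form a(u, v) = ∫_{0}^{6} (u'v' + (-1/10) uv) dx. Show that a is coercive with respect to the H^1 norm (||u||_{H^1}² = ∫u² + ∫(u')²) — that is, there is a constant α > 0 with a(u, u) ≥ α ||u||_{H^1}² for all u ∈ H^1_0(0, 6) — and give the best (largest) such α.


α = (-18/5 + π^2)/(π^2 + 36)

Coercivity of a(·,·) on H^1_0(0, 6) means a(u, u) ≥ α ||u||_{H^1}² for every u ∈ H^1_0.
The interval has length L = 6, and Poincaré/coercivity depend only on L. Here a(u, u) = ∫(u')² + (-1/10)·∫u².
Here c = -1/10 < 0 with |c| < (π/L)² = π^2/36, so coercivity still holds. The condition a(u,u) ≥ α||u||_{H^1}² reads (1−α)∫(u')² ≥ (α−c)∫u². Any admissible α is ≤ 1 (rapidly oscillating u have ∫u²/∫(u')² → 0), and α = 1 would force 0 ≥ (1−c)∫u², impossible since c < 1; so 1−α > 0. By the sharp Poincaré inequality on H^1_0 of an interval of length L, ∫(u')² ≥ (π/L)²∫u² with equality for the first sine mode sin(π(x−x₀)/L) (x₀ the left endpoint), so the inequality holds for all u iff (1−α)(π/L)² ≥ α − c, i.e. α ≤ ((π/L)² + c)/((π/L)² + 1) = (1 + c(L/π)²)/(1 + (L/π)²). (Direct route, valid since c ≤ 0: Poincaré gives c∫u² ≥ c(L/π)²∫(u')², so a(u,u) ≥ (1 + c(L/π)²)∫(u')², while ||u||_{H^1}² ≤ (1 + (L/π)²)∫(u')²; dividing yields the same α.) With (π/L)² = π^2/36 and c = -1/10, the largest admissible constant is α = ((π/L)² + c)/((π/L)² + 1).
Simplifying, α = (-18/5 + π^2)/(π^2 + 36).


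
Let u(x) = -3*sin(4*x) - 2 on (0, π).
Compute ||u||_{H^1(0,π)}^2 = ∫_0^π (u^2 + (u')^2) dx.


||u||_{H^1(0,π)}^2 = 161*π/2

u'(x) = -12*cos(4*x).
Expand u² and (u')² and integrate term by term on (0, π), using: for integers n ≥ 1, ∫_0^π sin²(nx) dx = ∫_0^π cos²(nx) dx = π/2; for n ≠ n', ∫_0^π sin(nx)sin(n'x) dx = ∫_0^π cos(nx)cos(n'x) dx = 0; and by product-to-sum, ∫_0^π sin(nx)cos(n'x) dx = ½∫_0^π [sin((n+n')x) + sin((n−n')x)] dx, which is 0 when n+n' is even and 2n/(n²−n'²) when n+n' is odd (it need not vanish on (0, π)). For the constant mode: ∫_0^π 1 dx = π, ∫_0^π cos(nx) dx = 0, ∫_0^π sin(nx) dx = (1−(−1)^n)/n.
  u² squared terms: (-2)²·∫1 dx = 4·π = 4*π;  (-3)²·∫sin(4x)² dx = 9·π/2 = 9*π/2.
  u² cross terms: 2·(-2)·(-3)·∫1·sin(4x) dx = 12·(0) = 0.
  So ∫_0^π u² dx = 4*π + 9*π/2 + 0 = 17*π/2.
  (u')² squared terms: (-12)²·∫cos(4x)² dx = 144·π/2 = 72*π.
  So ∫_0^π (u')² dx = 72*π.
||u||_{H^1}^2 = (17*π/2) + (72*π) = 161*π/2.


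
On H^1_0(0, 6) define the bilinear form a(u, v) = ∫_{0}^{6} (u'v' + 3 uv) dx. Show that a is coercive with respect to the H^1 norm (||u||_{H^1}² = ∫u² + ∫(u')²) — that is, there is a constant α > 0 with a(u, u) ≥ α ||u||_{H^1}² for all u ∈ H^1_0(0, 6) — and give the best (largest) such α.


α = 1

Coercivity of a(·,·) on H^1_0(0, 6) means a(u, u) ≥ α ||u||_{H^1}² for every u ∈ H^1_0.
The interval has length L = 6, and Poincaré/coercivity depend only on L. Here a(u, u) = ∫(u')² + (3)·∫u².
Here c = 3 ≥ 1, so a(u,u) = ∫(u')² + c∫u² ≥ ∫(u')² + ∫u² = ||u||_{H^1}², i.e. α = 1 works. No larger α is possible: a(u,u) ≥ α||u||_{H^1}² means (1−α)∫(u')² ≥ (α−c)∫u², and for the modes u_n = sin(nπ(x−x₀)/L) (x₀ the left endpoint) one has ∫u_n²/∫(u_n')² = (L/(nπ))² → 0, so a(u_n,u_n)/||u_n||_{H^1}² → 1. Hence the optimal constant is α = 1.
Therefore α = 1.


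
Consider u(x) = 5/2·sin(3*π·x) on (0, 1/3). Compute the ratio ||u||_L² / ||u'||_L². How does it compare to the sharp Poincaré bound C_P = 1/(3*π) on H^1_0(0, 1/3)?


||u||_L² / ||u'||_L² = 1/(3*π) = C_P.

u(x) = 5/2·sin(3*π·x), so u'(x) = 15*π*cos(3*π*x)/2.
Writing u(x) = A·sin(kπx/L) with A = 5/2 and k = 1, use ∫_0^L sin²(kπx/L) dx = L/2 and ∫_0^L cos²(kπx/L) dx = L/2.
u² = 25/4·sin²(3*π·x) and (u')² = 225*π^2/4·cos²(3*π·x), and each of sin², cos² integrates to L/2 = 1/6 over (0, 1/3).
∫_0^1/3 u² dx = 25/24, so ||u||_L² = 5*sqrt(6)/12.
∫_0^1/3 (u')² dx = 75*π^2/8, so ||u'||_L² = 5*sqrt(6)*π/4.
Ratio ||u||_L² / ||u'||_L² = 1/(3*π).
Sharp Poincaré constant on H^1_0(0, 1/3) is C_P = L/π = 1/(3*π), achieved by sin(3*π·x).
This is the k = 1 eigenfunction (up to amplitude), so the ratio equals the sharp Poincaré constant exactly.


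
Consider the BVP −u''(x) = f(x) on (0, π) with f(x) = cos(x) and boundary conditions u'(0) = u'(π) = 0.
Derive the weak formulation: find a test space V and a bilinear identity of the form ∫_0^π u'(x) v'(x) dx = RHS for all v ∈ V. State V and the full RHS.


V = H^1(0, π) (no boundary constraint on v; u is determined up to an additive constant); weak form: ∫_0^π u'v' dx = ∫_0^π (cos(x)) v dx for all v ∈ V.

Multiply both sides by a test function v and integrate from 0 to π:
  ∫_0^π −u''(x) v(x) dx = ∫_0^π f(x) v(x) dx.
Integrate the LHS by parts once:
  ∫_0^π −u'' v dx = −[u'(x) v(x)]_0^π + ∫_0^π u'(x) v'(x) dx.
Thus ∫_0^π u'(x) v'(x) dx = ∫_0^π f(x) v(x) dx + [u'(x) v(x)]_0^π.
Choose V so that boundary terms are either known or forced to vanish.
u has homogeneous Neumann: u'(0) = u'(π) = 0. So [u' v]_0^π = 0·v(π) − 0·v(0) = 0 for any v; take V = H^1(0, π).
Weak formulation: find u (satisfying any essential BC) such that ∫_0^π u'(x) v'(x) dx = ∫_0^π f v dx for all v ∈ V (homogeneous Neumann, so boundary terms vanish).
Substituting f(x) = cos(x), the right-hand side is ∫_0^π (cos(x)) v dx.
Compatibility check (pure Neumann): taking v ≡ 1 ∈ V gives 0 = ∫_0^π f dx + (0) − (0), i.e. ∫_0^π f dx must equal u'(0) − u'(π) = 0. Indeed ∫_0^π (cos(x)) dx = 0, so the data are compatible. The solution is then unique only up to an additive constant (fix it e.g. by requiring ∫_0^π u dx = 0).


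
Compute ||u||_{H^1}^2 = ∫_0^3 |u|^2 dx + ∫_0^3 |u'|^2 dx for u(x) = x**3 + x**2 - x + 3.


||u||_{H^1}^2 = 45438/35

The H^1 norm (squared) on an interval (0, L) is
  ||u||_{H^1}^2 = ∫_0^L u(x)^2 dx + ∫_0^L u'(x)^2 dx.
Compute u'(x) = 3*x**2 + 2*x - 1.
Then u(x)^2 = x**6 + 2*x**5 - x**4 + 4*x**3 + 7*x**2 - 6*x + 9 and u'(x)^2 = 9*x**4 + 12*x**3 - 2*x**2 - 4*x + 1.
Integrate each monomial from 0 to 3 using ∫_0^3 c·x^n dx = c·3^(n+1)/(n+1):
  ∫_0^3 u(x)^2 dx = ∫_0^3 (x^6 + 2*x^5 - x^4 + 4*x^3 + 7*x^2 - 6*x + 9) dx. Term by term:
    ∫_0^3 x^6 dx = 2187/7;  ∫_0^3 2*x^5 dx = 243;  ∫_0^3 -x^4 dx = -243/5;
    ∫_0^3 4*x^3 dx = 81;  ∫_0^3 7*x^2 dx = 63;  ∫_0^3 -6*x dx = -27;
    ∫_0^3 9 dx = 27.
  Sum: 2187/7 + 243 − 243/5 + 81 + 63 − 27 + 27 = 22779/35.
  ∫_0^3 u'(x)^2 dx = ∫_0^3 (9*x^4 + 12*x^3 - 2*x^2 - 4*x + 1) dx. Term by term:
    ∫_0^3 9*x^4 dx = 2187/5;  ∫_0^3 12*x^3 dx = 243;  ∫_0^3 -2*x^2 dx = -18;
    ∫_0^3 -4*x dx = -18;  ∫_0^3 1 dx = 3.
  Sum: 2187/5 + 243 − 18 − 18 + 3 = 3237/5.
Adding: ||u||_{H^1}^2 = 22779/35 + 3237/5 = 45438/35.


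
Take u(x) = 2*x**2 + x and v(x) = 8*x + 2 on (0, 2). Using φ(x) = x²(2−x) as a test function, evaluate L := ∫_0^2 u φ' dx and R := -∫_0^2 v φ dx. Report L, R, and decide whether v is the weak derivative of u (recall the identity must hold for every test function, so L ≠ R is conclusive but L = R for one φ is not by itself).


LHS = -116/15, RHS = -232/15. No, v is not the weak derivative of u.

u(x) = 2*x**2 + x, classical derivative u'(x) = 4*x + 1.
φ(x) = x²(2−x), so φ'(x) = x*(4 - 3*x).
Note φ(0) = φ(2) = 0, so the boundary term u·φ vanishes.
LHS = ∫_0^2 u(x) φ'(x) dx = ∫_0^2 (-6*x^4 + 5*x^3 + 4*x^2) dx. Term by term:
  ∫_0^2 -6*x^4 dx = -192/5;  ∫_0^2 5*x^3 dx = 20;  ∫_0^2 4*x^2 dx = 32/3.
Sum: -192/5 + 20 + 32/3 = -116/15.
So LHS = -116/15.
∫_0^2 v(x) φ(x) dx = ∫_0^2 (-8*x^4 + 14*x^3 + 4*x^2) dx. Term by term:
  ∫_0^2 -8*x^4 dx = -256/5;  ∫_0^2 14*x^3 dx = 56;  ∫_0^2 4*x^2 dx = 32/3.
Sum: -256/5 + 56 + 32/3 = 232/15.
So RHS = -∫_0^2 v(x) φ(x) dx = -232/15.
LHS − RHS = 116/15 ≠ 0, so the identity fails.
(For a valid weak derivative the identity must hold for EVERY test function, in particular this one. The failure shows v is NOT the weak derivative of u.)
Correct weak derivative would be u'(x) = 4*x + 1.


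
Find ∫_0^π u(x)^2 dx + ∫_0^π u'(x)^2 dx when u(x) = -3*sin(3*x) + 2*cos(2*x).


||u||_{H^1(0,π)}^2 = -72 + 55*π

u'(x) = -4*sin(2*x) - 9*cos(3*x).
Expand u² and (u')² and integrate term by term on (0, π), using: for integers n ≥ 1, ∫_0^π sin²(nx) dx = ∫_0^π cos²(nx) dx = π/2; for n ≠ n', ∫_0^π sin(nx)sin(n'x) dx = ∫_0^π cos(nx)cos(n'x) dx = 0; and by product-to-sum, ∫_0^π sin(nx)cos(n'x) dx = ½∫_0^π [sin((n+n')x) + sin((n−n')x)] dx, which is 0 when n+n' is even and 2n/(n²−n'²) when n+n' is odd (it need not vanish on (0, π)).
  u² squared terms: (-3)²·∫sin(3x)² dx = 9·π/2 = 9*π/2;  (2)²·∫cos(2x)² dx = 4·π/2 = 2*π.
  u² cross terms: 2·(-3)·(2)·∫sin(3x)·cos(2x) dx = -12·(6/5) = -72/5.
  So ∫_0^π u² dx = 9*π/2 + 2*π − 72/5 = -72/5 + 13*π/2.
  (u')² squared terms: (-9)²·∫cos(3x)² dx = 81·π/2 = 81*π/2;  (-4)²·∫sin(2x)² dx = 16·π/2 = 8*π.
  (u')² cross terms: 2·(-9)·(-4)·∫cos(3x)·sin(2x) dx = 72·(-4/5) = -288/5.
  So ∫_0^π (u')² dx = 81*π/2 + 8*π − 288/5 = -288/5 + 97*π/2.
||u||_{H^1}^2 = (-72/5 + 13*π/2) + (-288/5 + 97*π/2) = -72 + 55*π.


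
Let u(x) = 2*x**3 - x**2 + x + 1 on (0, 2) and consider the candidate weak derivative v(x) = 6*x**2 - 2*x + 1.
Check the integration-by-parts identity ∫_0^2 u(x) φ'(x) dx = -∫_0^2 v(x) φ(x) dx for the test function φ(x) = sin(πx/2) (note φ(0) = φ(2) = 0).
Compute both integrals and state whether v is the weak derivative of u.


LHS = -44/π + 192/π^3, RHS = -44/π + 192/π^3. Yes, v = u' weakly.

u(x) = 2*x**3 - x**2 + x + 1, classical derivative u'(x) = 6*x**2 - 2*x + 1.
φ(x) = sin(πx/2), so φ'(x) = π*cos(π*x/2)/2.
Note φ(0) = φ(2) = 0, so the boundary term u·φ vanishes.
LHS = ∫_0^2 u(x) φ'(x) dx = ∫_0^2 (π*x^3*cos(π*x/2) - π*x^2*cos(π*x/2)/2 + π*x*cos(π*x/2)/2 + π*cos(π*x/2)/2) dx. Term by term:
  ∫_0^2 π*cos(π*x/2)/2 dx = 0;  ∫_0^2 π*x^3*cos(π*x/2) dx = -48/π + 192/π^3;  ∫_0^2 π*x*cos(π*x/2)/2 dx = -4/π;
  ∫_0^2 -π*x^2*cos(π*x/2)/2 dx = 8/π.
Sum: 0 + -48/π + 192/π^3 − 4/π + 8/π = -44/π + 192/π^3.
So LHS = -44/π + 192/π^3.
∫_0^2 v(x) φ(x) dx = ∫_0^2 (6*x^2*sin(π*x/2) - 2*x*sin(π*x/2) + sin(π*x/2)) dx. Term by term:
  ∫_0^2 -2*x*sin(π*x/2) dx = -8/π;  ∫_0^2 6*x^2*sin(π*x/2) dx = -192/π^3 + 48/π;  ∫_0^2 sin(π*x/2) dx = 4/π.
Sum: -8/π + -192/π^3 + 48/π + 4/π = -192/π^3 + 44/π.
So RHS = -∫_0^2 v(x) φ(x) dx = -44/π + 192/π^3.
LHS = RHS, so the identity holds for this test φ.
Moreover u is smooth here and v(x) = u'(x) = 6*x**2 - 2*x + 1 pointwise, so the identity holds for every test function. Hence v is the weak derivative of u.


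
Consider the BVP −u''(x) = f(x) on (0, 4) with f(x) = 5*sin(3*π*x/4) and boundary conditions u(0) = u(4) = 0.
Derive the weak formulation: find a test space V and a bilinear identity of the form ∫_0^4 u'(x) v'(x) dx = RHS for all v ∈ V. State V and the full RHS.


V = H^1_0(0, 4) (so v(0) = v(4) = 0); weak form: ∫_0^4 u'v' dx = ∫_0^4 (5*sin(3*π*x/4)) v dx for all v ∈ V.

Multiply both sides by a test function v and integrate from 0 to 4:
  ∫_0^4 −u''(x) v(x) dx = ∫_0^4 f(x) v(x) dx.
Integrate the LHS by parts once:
  ∫_0^4 −u'' v dx = −[u'(x) v(x)]_0^4 + ∫_0^4 u'(x) v'(x) dx.
Thus ∫_0^4 u'(x) v'(x) dx = ∫_0^4 f(x) v(x) dx + [u'(x) v(x)]_0^4.
Choose V so that boundary terms are either known or forced to vanish.
u is Dirichlet: u(0) = u(4) = 0. Let V = H^1_0(0, 4); then v(0) = v(4) = 0, and [u' v]_0^4 = 0.
Weak formulation: find u (satisfying any essential BC) such that ∫_0^4 u'(x) v'(x) dx = ∫_0^4 f v dx for all v ∈ V.
Substituting f(x) = 5*sin(3*π*x/4), the right-hand side is ∫_0^4 (5*sin(3*π*x/4)) v dx.


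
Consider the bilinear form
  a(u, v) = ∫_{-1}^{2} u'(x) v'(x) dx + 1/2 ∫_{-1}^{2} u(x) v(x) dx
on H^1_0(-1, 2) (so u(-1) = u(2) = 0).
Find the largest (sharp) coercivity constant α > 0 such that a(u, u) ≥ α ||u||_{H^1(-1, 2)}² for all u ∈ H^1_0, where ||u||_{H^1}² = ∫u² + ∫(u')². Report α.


α = (9/2 + π^2)/(9 + π^2)

Coercivity of a(·,·) on H^1_0(-1, 2) means a(u, u) ≥ α ||u||_{H^1}² for every u ∈ H^1_0.
The interval has length L = 3, and Poincaré/coercivity depend only on L. Here a(u, u) = ∫(u')² + (1/2)·∫u².
Here 0 < c = 1/2 < 1. The condition a(u,u) ≥ α||u||_{H^1}² reads (1−α)∫(u')² ≥ (α−c)∫u². Any admissible α is ≤ 1 (rapidly oscillating u have ∫u²/∫(u')² → 0), and α = 1 would force 0 ≥ (1−c)∫u², impossible since c < 1; so 1−α > 0. By the sharp Poincaré inequality on H^1_0 of an interval of length L, ∫(u')² ≥ (π/L)²∫u² with equality for the first sine mode sin(π(x−x₀)/L) (x₀ the left endpoint), so the inequality holds for all u iff (1−α)(π/L)² ≥ α − c, i.e. α ≤ ((π/L)² + c)/((π/L)² + 1) = (1 + c(L/π)²)/(1 + (L/π)²). With (π/L)² = π^2/9 and c = 1/2, the largest admissible constant is α = ((π/L)² + c)/((π/L)² + 1).
Simplifying, α = (9/2 + π^2)/(9 + π^2).


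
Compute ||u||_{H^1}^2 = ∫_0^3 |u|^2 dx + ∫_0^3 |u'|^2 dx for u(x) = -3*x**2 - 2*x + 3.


||u||_{H^1}^2 = 4857/5

The H^1 norm (squared) on an interval (0, L) is
  ||u||_{H^1}^2 = ∫_0^L u(x)^2 dx + ∫_0^L u'(x)^2 dx.
Compute u'(x) = -6*x - 2.
Then u(x)^2 = 9*x**4 + 12*x**3 - 14*x**2 - 12*x + 9 and u'(x)^2 = 36*x**2 + 24*x + 4.
Integrate each monomial from 0 to 3 using ∫_0^3 c·x^n dx = c·3^(n+1)/(n+1):
  ∫_0^3 u(x)^2 dx = ∫_0^3 (9*x^4 + 12*x^3 - 14*x^2 - 12*x + 9) dx. Term by term:
    ∫_0^3 9*x^4 dx = 2187/5;  ∫_0^3 12*x^3 dx = 243;  ∫_0^3 -14*x^2 dx = -126;
    ∫_0^3 -12*x dx = -54;  ∫_0^3 9 dx = 27.
  Sum: 2187/5 + 243 − 126 − 54 + 27 = 2637/5.
  ∫_0^3 u'(x)^2 dx = ∫_0^3 (36*x^2 + 24*x + 4) dx. Term by term:
    ∫_0^3 36*x^2 dx = 324;  ∫_0^3 24*x dx = 108;  ∫_0^3 4 dx = 12.
  Sum: 324 + 108 + 12 = 444.
Adding: ||u||_{H^1}^2 = 2637/5 + 444 = 4857/5.


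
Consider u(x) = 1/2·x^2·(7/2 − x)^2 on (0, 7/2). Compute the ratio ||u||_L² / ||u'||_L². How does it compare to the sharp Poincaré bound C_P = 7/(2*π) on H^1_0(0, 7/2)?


||u||_L² / ||u'||_L² = 7*sqrt(3)/12 < C_P = 7/(2*π).

u(x) = 1/2·x^2·(7/2 − x)^2, so u'(x) = x*(2*x - 7)*(4*x - 7)/4.
u(x) = 1/2·x^2·(7/2 − x)^2 vanishes at x = 0 and x = 7/2, so u ∈ H^1_0(0, 7/2). Differentiate via the product rule and integrate the resulting polynomials term by term.
  ∫_0^7/2 u² dx = ∫_0^7/2 (x^8/4 - 7*x^7/2 + 147*x^6/8 - 343*x^5/8 + 2401*x^4/64) dx. Term by term:
    ∫_0^7/2 x^8/4 dx = 40353607/18432;  ∫_0^7/2 -7*x^7/2 dx = -40353607/4096;  ∫_0^7/2 147*x^6/8 dx = 17294403/1024;
    ∫_0^7/2 -343*x^5/8 dx = -40353607/3072;  ∫_0^7/2 2401*x^4/64 dx = 40353607/10240.
  Sum: 40353607/18432 − 40353607/4096 + 17294403/1024 − 40353607/3072 + 40353607/10240 = 5764801/184320.
  ∫_0^7/2 (u')² dx = ∫_0^7/2 (4*x^6 - 42*x^5 + 637*x^4/4 - 1029*x^3/4 + 2401*x^2/16) dx. Term by term:
    ∫_0^7/2 4*x^6 dx = 117649/32;  ∫_0^7/2 -42*x^5 dx = -823543/64;  ∫_0^7/2 637*x^4/4 dx = 10706059/640;
    ∫_0^7/2 -1029*x^3/4 dx = -2470629/256;  ∫_0^7/2 2401*x^2/16 dx = 823543/384.
  Sum: 117649/32 − 823543/64 + 10706059/640 − 2470629/256 + 823543/384 = 117649/3840.
∫_0^7/2 u² dx = 5764801/184320, so ||u||_L² = 2401*sqrt(5)/960.
∫_0^7/2 (u')² dx = 117649/3840, so ||u'||_L² = 343*sqrt(15)/240.
Ratio ||u||_L² / ||u'||_L² = 7*sqrt(3)/12.
Sharp Poincaré constant on H^1_0(0, 7/2) is C_P = L/π = 7/(2*π), achieved by sin(2*π/7·x).
A polynomial bump cannot attain the sharp Poincaré constant (only the first sine eigenfunction does), so the ratio is strictly less than C_P, consistent with ||u||_L² ≤ C_P ||u'||_L².


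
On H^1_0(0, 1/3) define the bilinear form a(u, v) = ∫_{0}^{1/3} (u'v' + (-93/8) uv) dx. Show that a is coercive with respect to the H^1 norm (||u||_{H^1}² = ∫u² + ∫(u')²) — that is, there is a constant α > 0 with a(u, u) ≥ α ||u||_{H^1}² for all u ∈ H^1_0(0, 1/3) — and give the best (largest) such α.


α = 3*(-31 + 24*π^2)/(8*(1 + 9*π^2))

Coercivity of a(·,·) on H^1_0(0, 1/3) means a(u, u) ≥ α ||u||_{H^1}² for every u ∈ H^1_0.
The interval has length L = 1/3, and Poincaré/coercivity depend only on L. Here a(u, u) = ∫(u')² + (-93/8)·∫u².
Here c = -93/8 < 0 with |c| < (π/L)² = 9*π^2, so coercivity still holds. The condition a(u,u) ≥ α||u||_{H^1}² reads (1−α)∫(u')² ≥ (α−c)∫u². Any admissible α is ≤ 1 (rapidly oscillating u have ∫u²/∫(u')² → 0), and α = 1 would force 0 ≥ (1−c)∫u², impossible since c < 1; so 1−α > 0. By the sharp Poincaré inequality on H^1_0 of an interval of length L, ∫(u')² ≥ (π/L)²∫u² with equality for the first sine mode sin(π(x−x₀)/L) (x₀ the left endpoint), so the inequality holds for all u iff (1−α)(π/L)² ≥ α − c, i.e. α ≤ ((π/L)² + c)/((π/L)² + 1) = (1 + c(L/π)²)/(1 + (L/π)²). (Direct route, valid since c ≤ 0: Poincaré gives c∫u² ≥ c(L/π)²∫(u')², so a(u,u) ≥ (1 + c(L/π)²)∫(u')², while ||u||_{H^1}² ≤ (1 + (L/π)²)∫(u')²; dividing yields the same α.) With (π/L)² = 9*π^2 and c = -93/8, the largest admissible constant is α = ((π/L)² + c)/((π/L)² + 1).
Simplifying, α = 3*(-31 + 24*π^2)/(8*(1 + 9*π^2)).


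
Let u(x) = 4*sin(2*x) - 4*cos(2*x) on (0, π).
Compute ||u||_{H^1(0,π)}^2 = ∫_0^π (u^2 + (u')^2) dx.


||u||_{H^1(0,π)}^2 = 80*π

u'(x) = 8*sin(2*x) + 8*cos(2*x).
Expand u² and (u')² and integrate term by term on (0, π), using: for integers n ≥ 1, ∫_0^π sin²(nx) dx = ∫_0^π cos²(nx) dx = π/2; for n ≠ n', ∫_0^π sin(nx)sin(n'x) dx = ∫_0^π cos(nx)cos(n'x) dx = 0; and by product-to-sum, ∫_0^π sin(nx)cos(n'x) dx = ½∫_0^π [sin((n+n')x) + sin((n−n')x)] dx, which is 0 when n+n' is even and 2n/(n²−n'²) when n+n' is odd (it need not vanish on (0, π)).
  u² squared terms: (-4)²·∫cos(2x)² dx = 16·π/2 = 8*π;  (4)²·∫sin(2x)² dx = 16·π/2 = 8*π.
  u² cross terms: 2·(-4)·(4)·∫cos(2x)·sin(2x) dx = -32·(0) = 0.
  So ∫_0^π u² dx = 8*π + 8*π + 0 = 16*π.
  (u')² squared terms: (8)²·∫cos(2x)² dx = 64·π/2 = 32*π;  (8)²·∫sin(2x)² dx = 64·π/2 = 32*π.
  (u')² cross terms: 2·(8)·(8)·∫cos(2x)·sin(2x) dx = 128·(0) = 0.
  So ∫_0^π (u')² dx = 32*π + 32*π + 0 = 64*π.
||u||_{H^1}^2 = (16*π) + (64*π) = 80*π.


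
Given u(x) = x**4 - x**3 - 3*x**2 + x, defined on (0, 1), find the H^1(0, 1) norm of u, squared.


||u||_{H^1}^2 = 9071/1260

The H^1 norm (squared) on an interval (0, L) is
  ||u||_{H^1}^2 = ∫_0^L u(x)^2 dx + ∫_0^L u'(x)^2 dx.
Compute u'(x) = 4*x**3 - 3*x**2 - 6*x + 1.
Then u(x)^2 = x**8 - 2*x**7 - 5*x**6 + 8*x**5 + 7*x**4 - 6*x**3 + x**2 and u'(x)^2 = 16*x**6 - 24*x**5 - 39*x**4 + 44*x**3 + 30*x**2 - 12*x + 1.
Integrate each monomial from 0 to 1 using ∫_0^1 c·x^n dx = c·1^(n+1)/(n+1):
  ∫_0^1 u(x)^2 dx = ∫_0^1 (x^8 - 2*x^7 - 5*x^6 + 8*x^5 + 7*x^4 - 6*x^3 + x^2) dx. Term by term:
    ∫_0^1 x^8 dx = 1/9;  ∫_0^1 -2*x^7 dx = -1/4;  ∫_0^1 -5*x^6 dx = -5/7;
    ∫_0^1 8*x^5 dx = 4/3;  ∫_0^1 7*x^4 dx = 7/5;  ∫_0^1 -6*x^3 dx = -3/2;
    ∫_0^1 x^2 dx = 1/3.
  Sum: 1/9 − 1/4 − 5/7 + 4/3 + 7/5 − 3/2 + 1/3 = 899/1260.
  ∫_0^1 u'(x)^2 dx = ∫_0^1 (16*x^6 - 24*x^5 - 39*x^4 + 44*x^3 + 30*x^2 - 12*x + 1) dx. Term by term:
    ∫_0^1 16*x^6 dx = 16/7;  ∫_0^1 -24*x^5 dx = -4;  ∫_0^1 -39*x^4 dx = -39/5;
    ∫_0^1 44*x^3 dx = 11;  ∫_0^1 30*x^2 dx = 10;  ∫_0^1 -12*x dx = -6;
    ∫_0^1 1 dx = 1.
  Sum: 16/7 − 4 − 39/5 + 11 + 10 − 6 + 1 = 227/35.
Adding: ||u||_{H^1}^2 = 899/1260 + 227/35 = 9071/1260.


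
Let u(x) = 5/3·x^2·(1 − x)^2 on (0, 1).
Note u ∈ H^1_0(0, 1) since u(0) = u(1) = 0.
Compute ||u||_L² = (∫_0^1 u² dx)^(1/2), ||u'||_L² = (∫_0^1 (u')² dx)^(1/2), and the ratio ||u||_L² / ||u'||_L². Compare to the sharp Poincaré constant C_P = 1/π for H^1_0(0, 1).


||u||_L² / ||u'||_L² = sqrt(3)/6 < C_P = 1/π.

u(x) = 5/3·x^2·(1 − x)^2, so u'(x) = 10*x*(x - 1)*(2*x - 1)/3.
u(x) = 5/3·x^2·(1 − x)^2 vanishes at x = 0 and x = 1, so u ∈ H^1_0(0, 1). Differentiate via the product rule and integrate the resulting polynomials term by term.
  ∫_0^1 u² dx = ∫_0^1 (25*x^8/9 - 100*x^7/9 + 50*x^6/3 - 100*x^5/9 + 25*x^4/9) dx. Term by term:
    ∫_0^1 25*x^8/9 dx = 25/81;  ∫_0^1 -100*x^7/9 dx = -25/18;  ∫_0^1 50*x^6/3 dx = 50/21;
    ∫_0^1 -100*x^5/9 dx = -50/27;  ∫_0^1 25*x^4/9 dx = 5/9.
  Sum: 25/81 − 25/18 + 50/21 − 50/27 + 5/9 = 5/1134.
  ∫_0^1 (u')² dx = ∫_0^1 (400*x^6/9 - 400*x^5/3 + 1300*x^4/9 - 200*x^3/3 + 100*x^2/9) dx. Term by term:
    ∫_0^1 400*x^6/9 dx = 400/63;  ∫_0^1 -400*x^5/3 dx = -200/9;  ∫_0^1 1300*x^4/9 dx = 260/9;
    ∫_0^1 -200*x^3/3 dx = -50/3;  ∫_0^1 100*x^2/9 dx = 100/27.
  Sum: 400/63 − 200/9 + 260/9 − 50/3 + 100/27 = 10/189.
∫_0^1 u² dx = 5/1134, so ||u||_L² = sqrt(70)/126.
∫_0^1 (u')² dx = 10/189, so ||u'||_L² = sqrt(210)/63.
Ratio ||u||_L² / ||u'||_L² = sqrt(3)/6.
Sharp Poincaré constant on H^1_0(0, 1) is C_P = L/π = 1/π, achieved by sin(π·x).
A polynomial bump cannot attain the sharp Poincaré constant (only the first sine eigenfunction does), so the ratio is strictly less than C_P, consistent with ||u||_L² ≤ C_P ||u'||_L².


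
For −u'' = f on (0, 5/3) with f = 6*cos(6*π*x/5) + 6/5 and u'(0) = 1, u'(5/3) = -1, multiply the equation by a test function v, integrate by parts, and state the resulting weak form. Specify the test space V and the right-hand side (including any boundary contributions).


V = H^1(0, 5/3) (v unrestricted at boundary; u is determined up to an additive constant); weak form: ∫_0^5/3 u'v' dx = ∫_0^5/3 (6*cos(6*π*x/5) + 6/5) v dx − v(5/3) − v(0) for all v ∈ V.

Multiply both sides by a test function v and integrate from 0 to 5/3:
  ∫_0^5/3 −u''(x) v(x) dx = ∫_0^5/3 f(x) v(x) dx.
Integrate the LHS by parts once:
  ∫_0^5/3 −u'' v dx = −[u'(x) v(x)]_0^5/3 + ∫_0^5/3 u'(x) v'(x) dx.
Thus ∫_0^5/3 u'(x) v'(x) dx = ∫_0^5/3 f(x) v(x) dx + [u'(x) v(x)]_0^5/3.
Choose V so that boundary terms are either known or forced to vanish.
u has inhomogeneous Neumann u'(0) = 1, u'(5/3) = -1. [u' v]_0^5/3 = (-1)·v(5/3) − (1)·v(0) = − v(5/3) − v(0). Take V = H^1(0, 5/3); boundary term becomes part of RHS.
Weak formulation: find u (satisfying any essential BC) such that ∫_0^5/3 u'(x) v'(x) dx = ∫_0^5/3 f v dx − v(5/3) − v(0) for all v ∈ V (Neumann data are natural BCs: they enter the RHS as boundary terms).
Substituting f(x) = 6*cos(6*π*x/5) + 6/5, the right-hand side is ∫_0^5/3 (6*cos(6*π*x/5) + 6/5) v dx − v(5/3) − v(0).
Compatibility check (pure Neumann): taking v ≡ 1 ∈ V gives 0 = ∫_0^5/3 f dx + (-1) − (1), i.e. ∫_0^5/3 f dx must equal u'(0) − u'(5/3) = 2. Indeed ∫_0^5/3 (6*cos(6*π*x/5) + 6/5) dx = 2, so the data are compatible. The solution is then unique only up to an additive constant (fix it e.g. by requiring ∫_0^5/3 u dx = 0).


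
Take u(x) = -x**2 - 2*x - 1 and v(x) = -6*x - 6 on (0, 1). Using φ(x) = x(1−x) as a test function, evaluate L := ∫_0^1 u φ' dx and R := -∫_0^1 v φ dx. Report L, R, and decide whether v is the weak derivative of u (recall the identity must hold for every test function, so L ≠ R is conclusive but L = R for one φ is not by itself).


LHS = 1/2, RHS = 3/2. No, v is not the weak derivative of u.

u(x) = -x**2 - 2*x - 1, classical derivative u'(x) = -2*x - 2.
φ(x) = x(1−x), so φ'(x) = 1 - 2*x.
Note φ(0) = φ(1) = 0, so the boundary term u·φ vanishes.
LHS = ∫_0^1 u(x) φ'(x) dx = ∫_0^1 (2*x^3 + 3*x^2 - 1) dx. Term by term:
  ∫_0^1 2*x^3 dx = 1/2;  ∫_0^1 3*x^2 dx = 1;  ∫_0^1 -1 dx = -1.
Sum: 1/2 + 1 − 1 = 1/2.
So LHS = 1/2.
∫_0^1 v(x) φ(x) dx = ∫_0^1 (6*x^3 - 6*x) dx. Term by term:
  ∫_0^1 6*x^3 dx = 3/2;  ∫_0^1 -6*x dx = -3.
Sum: 3/2 − 3 = -3/2.
So RHS = -∫_0^1 v(x) φ(x) dx = 3/2.
LHS − RHS = -1 ≠ 0, so the identity fails.
(For a valid weak derivative the identity must hold for EVERY test function, in particular this one. The failure shows v is NOT the weak derivative of u.)
Correct weak derivative would be u'(x) = -2*x - 2.


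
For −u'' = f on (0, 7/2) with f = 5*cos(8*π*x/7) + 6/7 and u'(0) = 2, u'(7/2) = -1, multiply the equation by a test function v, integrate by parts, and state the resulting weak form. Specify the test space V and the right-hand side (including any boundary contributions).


V = H^1(0, 7/2) (v unrestricted at boundary; u is determined up to an additive constant); weak form: ∫_0^7/2 u'v' dx = ∫_0^7/2 (5*cos(8*π*x/7) + 6/7) v dx − v(7/2) − 2·v(0) for all v ∈ V.

Multiply both sides by a test function v and integrate from 0 to 7/2:
  ∫_0^7/2 −u''(x) v(x) dx = ∫_0^7/2 f(x) v(x) dx.
Integrate the LHS by parts once:
  ∫_0^7/2 −u'' v dx = −[u'(x) v(x)]_0^7/2 + ∫_0^7/2 u'(x) v'(x) dx.
Thus ∫_0^7/2 u'(x) v'(x) dx = ∫_0^7/2 f(x) v(x) dx + [u'(x) v(x)]_0^7/2.
Choose V so that boundary terms are either known or forced to vanish.
u has inhomogeneous Neumann u'(0) = 2, u'(7/2) = -1. [u' v]_0^7/2 = (-1)·v(7/2) − (2)·v(0) = − v(7/2) − 2·v(0). Take V = H^1(0, 7/2); boundary term becomes part of RHS.
Weak formulation: find u (satisfying any essential BC) such that ∫_0^7/2 u'(x) v'(x) dx = ∫_0^7/2 f v dx − v(7/2) − 2·v(0) for all v ∈ V (Neumann data are natural BCs: they enter the RHS as boundary terms).
Substituting f(x) = 5*cos(8*π*x/7) + 6/7, the right-hand side is ∫_0^7/2 (5*cos(8*π*x/7) + 6/7) v dx − v(7/2) − 2·v(0).
Compatibility check (pure Neumann): taking v ≡ 1 ∈ V gives 0 = ∫_0^7/2 f dx + (-1) − (2), i.e. ∫_0^7/2 f dx must equal u'(0) − u'(7/2) = 3. Indeed ∫_0^7/2 (5*cos(8*π*x/7) + 6/7) dx = 3, so the data are compatible. The solution is then unique only up to an additive constant (fix it e.g. by requiring ∫_0^7/2 u dx = 0).


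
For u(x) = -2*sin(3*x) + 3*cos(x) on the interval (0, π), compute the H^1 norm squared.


||u||_{H^1(0,π)}^2 = 29*π

u'(x) = -3*sin(x) - 6*cos(3*x).
Expand u² and (u')² and integrate term by term on (0, π), using: for integers n ≥ 1, ∫_0^π sin²(nx) dx = ∫_0^π cos²(nx) dx = π/2; for n ≠ n', ∫_0^π sin(nx)sin(n'x) dx = ∫_0^π cos(nx)cos(n'x) dx = 0; and by product-to-sum, ∫_0^π sin(nx)cos(n'x) dx = ½∫_0^π [sin((n+n')x) + sin((n−n')x)] dx, which is 0 when n+n' is even and 2n/(n²−n'²) when n+n' is odd (it need not vanish on (0, π)).
  u² squared terms: (-2)²·∫sin(3x)² dx = 4·π/2 = 2*π;  (3)²·∫cos(x)² dx = 9·π/2 = 9*π/2.
  u² cross terms: 2·(-2)·(3)·∫sin(3x)·cos(x) dx = -12·(0) = 0.
  So ∫_0^π u² dx = 2*π + 9*π/2 + 0 = 13*π/2.
  (u')² squared terms: (-6)²·∫cos(3x)² dx = 36·π/2 = 18*π;  (-3)²·∫sin(x)² dx = 9·π/2 = 9*π/2.
  (u')² cross terms: 2·(-6)·(-3)·∫cos(3x)·sin(x) dx = 36·(0) = 0.
  So ∫_0^π (u')² dx = 18*π + 9*π/2 + 0 = 45*π/2.
||u||_{H^1}^2 = (13*π/2) + (45*π/2) = 29*π.


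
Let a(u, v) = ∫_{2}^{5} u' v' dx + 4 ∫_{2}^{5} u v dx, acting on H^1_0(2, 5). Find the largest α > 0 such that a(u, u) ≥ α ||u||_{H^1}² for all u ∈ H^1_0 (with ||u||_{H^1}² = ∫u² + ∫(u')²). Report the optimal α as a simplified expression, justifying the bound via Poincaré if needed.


α = 1

Coercivity of a(·,·) on H^1_0(2, 5) means a(u, u) ≥ α ||u||_{H^1}² for every u ∈ H^1_0.
The interval has length L = 3, and Poincaré/coercivity depend only on L. Here a(u, u) = ∫(u')² + (4)·∫u².
Here c = 4 ≥ 1, so a(u,u) = ∫(u')² + c∫u² ≥ ∫(u')² + ∫u² = ||u||_{H^1}², i.e. α = 1 works. No larger α is possible: a(u,u) ≥ α||u||_{H^1}² means (1−α)∫(u')² ≥ (α−c)∫u², and for the modes u_n = sin(nπ(x−x₀)/L) (x₀ the left endpoint) one has ∫u_n²/∫(u_n')² = (L/(nπ))² → 0, so a(u_n,u_n)/||u_n||_{H^1}² → 1. Hence the optimal constant is α = 1.
Therefore α = 1.


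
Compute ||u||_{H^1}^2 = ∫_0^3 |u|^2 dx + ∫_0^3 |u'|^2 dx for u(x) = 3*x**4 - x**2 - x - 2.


||u||_{H^1}^2 = 4122177/70

The H^1 norm (squared) on an interval (0, L) is
  ||u||_{H^1}^2 = ∫_0^L u(x)^2 dx + ∫_0^L u'(x)^2 dx.
Compute u'(x) = 12*x**3 - 2*x - 1.
Then u(x)^2 = 9*x**8 - 6*x**6 - 6*x**5 - 11*x**4 + 2*x**3 + 5*x**2 + 4*x + 4 and u'(x)^2 = 144*x**6 - 48*x**4 - 24*x**3 + 4*x**2 + 4*x + 1.
Integrate each monomial from 0 to 3 using ∫_0^3 c·x^n dx = c·3^(n+1)/(n+1):
  ∫_0^3 u(x)^2 dx = ∫_0^3 (9*x^8 - 6*x^6 - 6*x^5 - 11*x^4 + 2*x^3 + 5*x^2 + 4*x + 4) dx. Term by term:
    ∫_0^3 9*x^8 dx = 19683;  ∫_0^3 -6*x^6 dx = -13122/7;  ∫_0^3 -6*x^5 dx = -729;
    ∫_0^3 -11*x^4 dx = -2673/5;  ∫_0^3 2*x^3 dx = 81/2;  ∫_0^3 5*x^2 dx = 45;
    ∫_0^3 4*x dx = 18;  ∫_0^3 4 dx = 12.
  Sum: 19683 − 13122/7 − 729 − 2673/5 + 81/2 + 45 + 18 + 12 = 1166223/70.
  ∫_0^3 u'(x)^2 dx = ∫_0^3 (144*x^6 - 48*x^4 - 24*x^3 + 4*x^2 + 4*x + 1) dx. Term by term:
    ∫_0^3 144*x^6 dx = 314928/7;  ∫_0^3 -48*x^4 dx = -11664/5;  ∫_0^3 -24*x^3 dx = -486;
    ∫_0^3 4*x^2 dx = 36;  ∫_0^3 4*x dx = 18;  ∫_0^3 1 dx = 3.
  Sum: 314928/7 − 11664/5 − 486 + 36 + 18 + 3 = 1477977/35.
Adding: ||u||_{H^1}^2 = 1166223/70 + 1477977/35 = 4122177/70.


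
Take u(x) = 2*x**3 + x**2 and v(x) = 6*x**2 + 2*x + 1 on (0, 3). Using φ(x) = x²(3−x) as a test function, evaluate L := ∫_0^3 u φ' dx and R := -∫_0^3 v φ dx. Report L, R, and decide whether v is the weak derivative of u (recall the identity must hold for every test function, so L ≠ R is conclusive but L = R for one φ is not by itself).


LHS = -1701/10, RHS = -3537/20. No, v is not the weak derivative of u.

u(x) = 2*x**3 + x**2, classical derivative u'(x) = 6*x**2 + 2*x.
φ(x) = x²(3−x), so φ'(x) = 3*x*(2 - x).
Note φ(0) = φ(3) = 0, so the boundary term u·φ vanishes.
LHS = ∫_0^3 u(x) φ'(x) dx = ∫_0^3 (-6*x^5 + 9*x^4 + 6*x^3) dx. Term by term:
  ∫_0^3 -6*x^5 dx = -729;  ∫_0^3 9*x^4 dx = 2187/5;  ∫_0^3 6*x^3 dx = 243/2.
Sum: -729 + 2187/5 + 243/2 = -1701/10.
So LHS = -1701/10.
∫_0^3 v(x) φ(x) dx = ∫_0^3 (-6*x^5 + 16*x^4 + 5*x^3 + 3*x^2) dx. Term by term:
  ∫_0^3 -6*x^5 dx = -729;  ∫_0^3 16*x^4 dx = 3888/5;  ∫_0^3 5*x^3 dx = 405/4;
  ∫_0^3 3*x^2 dx = 27.
Sum: -729 + 3888/5 + 405/4 + 27 = 3537/20.
So RHS = -∫_0^3 v(x) φ(x) dx = -3537/20.
LHS − RHS = 27/4 ≠ 0, so the identity fails.
(For a valid weak derivative the identity must hold for EVERY test function, in particular this one. The failure shows v is NOT the weak derivative of u.)
Correct weak derivative would be u'(x) = 6*x**2 + 2*x.
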